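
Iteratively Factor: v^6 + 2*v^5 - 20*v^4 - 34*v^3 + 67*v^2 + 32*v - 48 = (v + 4)*(v^5 - 2*v^4 - 12*v^3 + 14*v^2 + 11*v - 12) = (v + 1)*(v + 4)*(v^4 - 3*v^3 - 9*v^2 + 23*v - 12) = (v - 1)*(v + 1)*(v + 4)*(v^3 - 2*v^2 - 11*v + 12) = (v - 4)*(v - 1)*(v + 1)*(v + 4)*(v^2 + 2*v - 3) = (v - 4)*(v - 1)^2*(v + 1)*(v + 4)*(v + 3)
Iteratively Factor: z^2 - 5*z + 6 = (z - 2)*(z - 3)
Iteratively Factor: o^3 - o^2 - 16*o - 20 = (o + 2)*(o^2 - 3*o - 10) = (o - 5)*(o + 2)*(o + 2)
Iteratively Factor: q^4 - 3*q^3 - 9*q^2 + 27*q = (q + 3)*(q^3 - 6*q^2 + 9*q) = (q - 3)*(q + 3)*(q^2 - 3*q) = (q - 3)^2*(q + 3)*(q)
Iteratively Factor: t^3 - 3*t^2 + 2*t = (t)*(t^2 - 3*t + 2) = t*(t - 2)*(t - 1)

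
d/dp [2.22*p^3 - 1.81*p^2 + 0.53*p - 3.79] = 6.66*p^2 - 3.62*p + 0.53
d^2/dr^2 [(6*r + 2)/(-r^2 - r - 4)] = 4*(-(2*r + 1)^2*(3*r + 1) + (9*r + 4)*(r^2 + r + 4))/(r^2 + r + 4)^3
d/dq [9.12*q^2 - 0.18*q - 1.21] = 18.24*q - 0.18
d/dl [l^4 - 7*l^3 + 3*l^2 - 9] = l*(4*l^2 - 21*l + 6)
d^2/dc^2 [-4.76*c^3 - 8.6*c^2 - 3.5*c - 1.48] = -28.56*c - 17.2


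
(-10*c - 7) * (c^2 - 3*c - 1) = -10*c^3 + 23*c^2 + 31*c + 7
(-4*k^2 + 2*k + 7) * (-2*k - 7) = 8*k^3 + 24*k^2 - 28*k - 49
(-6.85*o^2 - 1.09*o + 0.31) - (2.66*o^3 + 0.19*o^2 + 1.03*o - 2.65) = -2.66*o^3 - 7.04*o^2 - 2.12*o + 2.96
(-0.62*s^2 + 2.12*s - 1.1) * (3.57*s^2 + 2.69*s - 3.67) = -2.2134*s^4 + 5.9006*s^3 + 4.0512*s^2 - 10.7394*s + 4.037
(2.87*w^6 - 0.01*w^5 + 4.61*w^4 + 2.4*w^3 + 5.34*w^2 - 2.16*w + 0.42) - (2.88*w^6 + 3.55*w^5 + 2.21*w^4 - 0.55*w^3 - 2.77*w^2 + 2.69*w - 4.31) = -0.00999999999999979*w^6 - 3.56*w^5 + 2.4*w^4 + 2.95*w^3 + 8.11*w^2 - 4.85*w + 4.73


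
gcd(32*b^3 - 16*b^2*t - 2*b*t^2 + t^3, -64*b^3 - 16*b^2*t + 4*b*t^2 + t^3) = -16*b^2 + t^2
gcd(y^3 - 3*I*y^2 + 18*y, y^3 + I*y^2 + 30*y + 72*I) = y^2 - 3*I*y + 18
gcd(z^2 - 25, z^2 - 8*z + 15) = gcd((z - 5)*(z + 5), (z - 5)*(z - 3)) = z - 5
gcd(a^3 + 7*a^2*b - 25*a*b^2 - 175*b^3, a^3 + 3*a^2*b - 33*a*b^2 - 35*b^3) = a^2 + 2*a*b - 35*b^2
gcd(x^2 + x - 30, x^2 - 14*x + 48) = 1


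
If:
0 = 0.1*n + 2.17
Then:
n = -21.70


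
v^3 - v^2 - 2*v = v*(v - 2)*(v + 1)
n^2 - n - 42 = (n - 7)*(n + 6)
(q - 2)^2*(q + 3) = q^3 - q^2 - 8*q + 12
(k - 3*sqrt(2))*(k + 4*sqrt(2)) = k^2 + sqrt(2)*k - 24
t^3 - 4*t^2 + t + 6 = (t - 3)*(t - 2)*(t + 1)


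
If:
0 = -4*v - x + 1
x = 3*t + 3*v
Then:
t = 7*x/12 - 1/4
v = 1/4 - x/4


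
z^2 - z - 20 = (z - 5)*(z + 4)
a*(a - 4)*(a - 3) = a^3 - 7*a^2 + 12*a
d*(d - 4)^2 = d^3 - 8*d^2 + 16*d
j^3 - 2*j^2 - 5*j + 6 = (j - 3)*(j - 1)*(j + 2)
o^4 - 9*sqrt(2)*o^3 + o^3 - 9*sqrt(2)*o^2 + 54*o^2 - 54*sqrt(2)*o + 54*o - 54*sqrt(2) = (o + 1)*(o - 3*sqrt(2))^3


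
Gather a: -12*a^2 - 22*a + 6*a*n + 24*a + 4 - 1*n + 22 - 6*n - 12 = -12*a^2 + a*(6*n + 2) - 7*n + 14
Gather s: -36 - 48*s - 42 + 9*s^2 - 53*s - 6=9*s^2 - 101*s - 84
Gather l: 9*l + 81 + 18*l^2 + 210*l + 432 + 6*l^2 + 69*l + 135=24*l^2 + 288*l + 648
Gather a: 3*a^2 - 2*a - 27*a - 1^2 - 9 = 3*a^2 - 29*a - 10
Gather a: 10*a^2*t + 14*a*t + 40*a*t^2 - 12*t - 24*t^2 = 10*a^2*t + a*(40*t^2 + 14*t) - 24*t^2 - 12*t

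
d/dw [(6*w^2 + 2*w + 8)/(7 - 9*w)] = 2*(-27*w^2 + 42*w + 43)/(81*w^2 - 126*w + 49)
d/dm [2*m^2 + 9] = 4*m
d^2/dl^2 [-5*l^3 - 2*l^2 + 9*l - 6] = -30*l - 4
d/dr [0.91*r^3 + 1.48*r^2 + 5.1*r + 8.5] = 2.73*r^2 + 2.96*r + 5.1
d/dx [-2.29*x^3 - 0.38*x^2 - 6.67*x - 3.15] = -6.87*x^2 - 0.76*x - 6.67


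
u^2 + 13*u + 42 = (u + 6)*(u + 7)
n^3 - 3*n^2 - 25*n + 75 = (n - 5)*(n - 3)*(n + 5)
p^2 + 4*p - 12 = (p - 2)*(p + 6)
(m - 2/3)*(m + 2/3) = m^2 - 4/9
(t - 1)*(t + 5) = t^2 + 4*t - 5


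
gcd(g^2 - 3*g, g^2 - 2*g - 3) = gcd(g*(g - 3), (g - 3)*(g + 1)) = g - 3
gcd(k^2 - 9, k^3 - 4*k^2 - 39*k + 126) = k - 3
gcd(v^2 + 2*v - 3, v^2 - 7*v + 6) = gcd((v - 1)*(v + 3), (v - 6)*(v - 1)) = v - 1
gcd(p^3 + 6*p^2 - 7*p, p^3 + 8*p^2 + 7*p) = p^2 + 7*p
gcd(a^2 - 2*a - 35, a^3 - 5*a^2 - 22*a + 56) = a - 7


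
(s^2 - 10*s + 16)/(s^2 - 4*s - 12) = (-s^2 + 10*s - 16)/(-s^2 + 4*s + 12)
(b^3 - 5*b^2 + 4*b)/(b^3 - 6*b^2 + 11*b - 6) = b*(b - 4)/(b^2 - 5*b + 6)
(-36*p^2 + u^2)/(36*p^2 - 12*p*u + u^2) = (-6*p - u)/(6*p - u)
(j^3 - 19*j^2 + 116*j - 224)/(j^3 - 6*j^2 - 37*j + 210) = (j^2 - 12*j + 32)/(j^2 + j - 30)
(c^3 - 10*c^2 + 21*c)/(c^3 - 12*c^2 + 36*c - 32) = c*(c^2 - 10*c + 21)/(c^3 - 12*c^2 + 36*c - 32)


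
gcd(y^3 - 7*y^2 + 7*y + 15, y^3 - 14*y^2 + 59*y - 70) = y - 5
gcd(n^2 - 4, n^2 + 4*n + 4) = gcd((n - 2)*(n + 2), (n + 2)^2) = n + 2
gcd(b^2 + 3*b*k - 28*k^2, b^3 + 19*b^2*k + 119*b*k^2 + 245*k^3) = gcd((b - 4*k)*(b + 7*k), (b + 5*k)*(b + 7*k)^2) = b + 7*k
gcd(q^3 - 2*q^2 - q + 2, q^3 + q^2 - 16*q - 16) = q + 1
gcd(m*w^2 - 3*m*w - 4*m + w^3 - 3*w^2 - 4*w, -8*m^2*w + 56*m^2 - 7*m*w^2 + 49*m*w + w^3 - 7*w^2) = m + w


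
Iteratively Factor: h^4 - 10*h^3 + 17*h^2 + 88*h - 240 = (h - 4)*(h^3 - 6*h^2 - 7*h + 60) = (h - 5)*(h - 4)*(h^2 - h - 12) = (h - 5)*(h - 4)*(h + 3)*(h - 4)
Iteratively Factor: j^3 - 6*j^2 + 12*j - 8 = (j - 2)*(j^2 - 4*j + 4) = (j - 2)^2*(j - 2)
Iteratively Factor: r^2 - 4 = (r - 2)*(r + 2)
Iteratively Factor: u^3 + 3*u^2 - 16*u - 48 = (u + 3)*(u^2 - 16) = (u - 4)*(u + 3)*(u + 4)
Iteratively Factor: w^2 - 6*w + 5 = (w - 5)*(w - 1)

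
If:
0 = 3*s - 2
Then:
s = 2/3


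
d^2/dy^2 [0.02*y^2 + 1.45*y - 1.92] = 0.0400000000000000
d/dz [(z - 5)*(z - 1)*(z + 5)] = 3*z^2 - 2*z - 25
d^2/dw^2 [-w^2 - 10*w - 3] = -2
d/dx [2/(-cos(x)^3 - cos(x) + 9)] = 2*(3*sin(x)^2 - 4)*sin(x)/(cos(x)^3 + cos(x) - 9)^2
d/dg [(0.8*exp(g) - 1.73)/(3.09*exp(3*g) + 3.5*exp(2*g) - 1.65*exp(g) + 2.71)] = (-4.944*exp(3*g) + 13.2371*exp(2*g) + 12.11*exp(g) - 0.6865)*exp(g)/(9.5481*exp(6*g) + 21.63*exp(5*g) + 2.053*exp(4*g) + 5.1978*exp(3*g) + 21.6925*exp(2*g) - 8.943*exp(g) + 7.3441)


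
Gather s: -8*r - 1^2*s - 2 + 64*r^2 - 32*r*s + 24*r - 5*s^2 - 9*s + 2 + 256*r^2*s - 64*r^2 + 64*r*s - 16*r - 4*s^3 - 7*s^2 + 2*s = -4*s^3 - 12*s^2 + s*(256*r^2 + 32*r - 8)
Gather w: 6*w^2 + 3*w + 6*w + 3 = 6*w^2 + 9*w + 3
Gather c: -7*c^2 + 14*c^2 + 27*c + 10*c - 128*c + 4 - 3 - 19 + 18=7*c^2 - 91*c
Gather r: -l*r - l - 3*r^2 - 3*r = -l - 3*r^2 + r*(-l - 3)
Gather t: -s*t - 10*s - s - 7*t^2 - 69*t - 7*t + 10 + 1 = -11*s - 7*t^2 + t*(-s - 76) + 11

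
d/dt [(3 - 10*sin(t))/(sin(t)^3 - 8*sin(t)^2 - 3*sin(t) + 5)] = (20*sin(t)^3 - 89*sin(t)^2 + 48*sin(t) - 41)*cos(t)/(sin(t)^3 - 8*sin(t)^2 - 3*sin(t) + 5)^2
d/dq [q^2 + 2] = 2*q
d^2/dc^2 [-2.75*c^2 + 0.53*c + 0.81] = -5.50000000000000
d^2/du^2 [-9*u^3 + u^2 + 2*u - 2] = 2 - 54*u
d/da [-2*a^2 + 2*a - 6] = 2 - 4*a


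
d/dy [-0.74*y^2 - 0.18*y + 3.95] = -1.48*y - 0.18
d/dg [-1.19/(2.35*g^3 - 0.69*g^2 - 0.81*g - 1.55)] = (8.3895*g^2 - 1.6422*g - 0.9639)/(-2.35*g^3 + 0.69*g^2 + 0.81*g + 1.55)^2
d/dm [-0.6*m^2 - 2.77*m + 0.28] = -1.2*m - 2.77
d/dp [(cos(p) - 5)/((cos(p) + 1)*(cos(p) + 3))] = (cos(p)^2 - 10*cos(p) - 23)*sin(p)/((cos(p) + 1)^2*(cos(p) + 3)^2)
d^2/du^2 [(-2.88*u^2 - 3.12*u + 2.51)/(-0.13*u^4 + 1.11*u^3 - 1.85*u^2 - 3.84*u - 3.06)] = (0.292032*u^8 - 1.860768*u^7 - 2.34022000000001*u^6 + 21.18051*u^5 - 49.60485*u^4 + 196.61952*u^3 + 53.977254*u^2 - 264.112956*u - 64.992852)/(0.002197*u^12 - 0.056277*u^11 + 0.574314*u^10 - 2.774673*u^9 + 5.0034*u^8 + 5.688639*u^7 - 19.503973*u^6 - 38.212596*u^5 + 38.65077*u^4 + 155.871756*u^3 + 187.332588*u^2 + 107.868672*u + 28.652616)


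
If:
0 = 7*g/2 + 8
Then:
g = -16/7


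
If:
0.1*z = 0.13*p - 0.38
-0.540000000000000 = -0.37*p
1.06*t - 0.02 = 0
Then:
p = 1.46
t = 0.02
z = -1.90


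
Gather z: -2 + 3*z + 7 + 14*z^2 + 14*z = 14*z^2 + 17*z + 5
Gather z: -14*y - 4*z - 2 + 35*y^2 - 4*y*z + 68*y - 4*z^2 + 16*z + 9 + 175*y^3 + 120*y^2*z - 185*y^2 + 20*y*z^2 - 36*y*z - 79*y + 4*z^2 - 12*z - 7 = 175*y^3 - 150*y^2 + 20*y*z^2 - 25*y + z*(120*y^2 - 40*y)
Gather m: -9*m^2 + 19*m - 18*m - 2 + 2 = -9*m^2 + m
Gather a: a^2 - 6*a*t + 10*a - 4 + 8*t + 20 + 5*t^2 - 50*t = a^2 + a*(10 - 6*t) + 5*t^2 - 42*t + 16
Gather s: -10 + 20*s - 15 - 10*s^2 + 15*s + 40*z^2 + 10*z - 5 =-10*s^2 + 35*s + 40*z^2 + 10*z - 30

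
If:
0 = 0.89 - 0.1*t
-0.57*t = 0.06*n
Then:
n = -84.55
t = 8.90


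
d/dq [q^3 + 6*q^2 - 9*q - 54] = 3*q^2 + 12*q - 9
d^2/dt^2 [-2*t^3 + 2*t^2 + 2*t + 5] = 4 - 12*t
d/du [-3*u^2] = -6*u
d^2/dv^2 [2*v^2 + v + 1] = 4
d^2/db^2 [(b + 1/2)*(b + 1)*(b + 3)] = 6*b + 9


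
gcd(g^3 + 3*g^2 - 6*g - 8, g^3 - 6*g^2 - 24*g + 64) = g^2 + 2*g - 8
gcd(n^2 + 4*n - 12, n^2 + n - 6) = n - 2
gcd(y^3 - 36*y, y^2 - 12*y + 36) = y - 6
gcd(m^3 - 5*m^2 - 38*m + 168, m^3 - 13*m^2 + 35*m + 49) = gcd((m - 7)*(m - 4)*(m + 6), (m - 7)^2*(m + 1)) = m - 7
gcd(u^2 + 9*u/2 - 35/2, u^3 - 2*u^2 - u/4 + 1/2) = 1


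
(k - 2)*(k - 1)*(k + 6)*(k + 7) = k^4 + 10*k^3 + 5*k^2 - 100*k + 84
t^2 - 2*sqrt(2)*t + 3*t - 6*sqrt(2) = (t + 3)*(t - 2*sqrt(2))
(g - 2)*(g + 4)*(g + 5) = g^3 + 7*g^2 + 2*g - 40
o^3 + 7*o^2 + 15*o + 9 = (o + 1)*(o + 3)^2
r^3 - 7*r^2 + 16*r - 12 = (r - 3)*(r - 2)^2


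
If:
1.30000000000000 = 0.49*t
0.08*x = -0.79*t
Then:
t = 2.65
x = -26.20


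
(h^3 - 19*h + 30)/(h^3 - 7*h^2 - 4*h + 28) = (h^2 + 2*h - 15)/(h^2 - 5*h - 14)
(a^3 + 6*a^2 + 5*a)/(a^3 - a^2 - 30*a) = (a + 1)/(a - 6)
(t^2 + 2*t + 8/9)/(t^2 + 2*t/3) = (t + 4/3)/t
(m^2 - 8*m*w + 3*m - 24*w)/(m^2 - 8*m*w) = (m + 3)/m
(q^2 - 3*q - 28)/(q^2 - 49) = (q + 4)/(q + 7)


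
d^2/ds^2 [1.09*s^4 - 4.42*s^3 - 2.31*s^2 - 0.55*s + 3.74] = 13.08*s^2 - 26.52*s - 4.62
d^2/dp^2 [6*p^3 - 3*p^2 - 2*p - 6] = 36*p - 6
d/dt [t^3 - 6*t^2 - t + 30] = 3*t^2 - 12*t - 1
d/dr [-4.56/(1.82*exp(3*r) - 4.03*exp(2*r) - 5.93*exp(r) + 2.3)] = (24.8976*exp(2*r) - 36.7536*exp(r) - 27.0408)*exp(r)/(1.82*exp(3*r) - 4.03*exp(2*r) - 5.93*exp(r) + 2.3)^2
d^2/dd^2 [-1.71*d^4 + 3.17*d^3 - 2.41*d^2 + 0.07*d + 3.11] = -20.52*d^2 + 19.02*d - 4.82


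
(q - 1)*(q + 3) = q^2 + 2*q - 3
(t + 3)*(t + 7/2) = t^2 + 13*t/2 + 21/2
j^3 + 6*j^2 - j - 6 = (j - 1)*(j + 1)*(j + 6)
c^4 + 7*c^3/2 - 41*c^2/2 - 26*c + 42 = (c - 7/2)*(c - 1)*(c + 2)*(c + 6)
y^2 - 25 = (y - 5)*(y + 5)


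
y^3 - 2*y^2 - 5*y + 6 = (y - 3)*(y - 1)*(y + 2)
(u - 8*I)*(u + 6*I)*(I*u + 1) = I*u^3 + 3*u^2 + 46*I*u + 48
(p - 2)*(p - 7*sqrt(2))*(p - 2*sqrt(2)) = p^3 - 9*sqrt(2)*p^2 - 2*p^2 + 18*sqrt(2)*p + 28*p - 56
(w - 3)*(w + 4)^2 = w^3 + 5*w^2 - 8*w - 48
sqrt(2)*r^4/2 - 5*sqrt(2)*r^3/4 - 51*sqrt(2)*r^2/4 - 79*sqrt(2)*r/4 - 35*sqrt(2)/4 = (r - 7)*(r + 1)*(r + 5/2)*(sqrt(2)*r/2 + sqrt(2)/2)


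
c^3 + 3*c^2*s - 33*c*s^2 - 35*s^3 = (c - 5*s)*(c + s)*(c + 7*s)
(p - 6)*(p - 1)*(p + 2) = p^3 - 5*p^2 - 8*p + 12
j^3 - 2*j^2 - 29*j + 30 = (j - 6)*(j - 1)*(j + 5)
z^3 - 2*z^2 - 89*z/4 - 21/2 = (z - 6)*(z + 1/2)*(z + 7/2)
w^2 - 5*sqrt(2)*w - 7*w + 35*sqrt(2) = (w - 7)*(w - 5*sqrt(2))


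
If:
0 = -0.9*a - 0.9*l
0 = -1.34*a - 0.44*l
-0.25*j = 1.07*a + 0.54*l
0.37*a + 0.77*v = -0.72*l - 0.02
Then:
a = 0.00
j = 0.00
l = 0.00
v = -0.03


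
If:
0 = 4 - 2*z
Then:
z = 2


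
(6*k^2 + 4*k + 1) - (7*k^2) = -k^2 + 4*k + 1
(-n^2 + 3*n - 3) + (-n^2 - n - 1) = -2*n^2 + 2*n - 4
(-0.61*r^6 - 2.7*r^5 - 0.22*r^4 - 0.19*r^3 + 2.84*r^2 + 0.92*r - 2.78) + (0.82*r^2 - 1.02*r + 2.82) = -0.61*r^6 - 2.7*r^5 - 0.22*r^4 - 0.19*r^3 + 3.66*r^2 - 0.1*r + 0.04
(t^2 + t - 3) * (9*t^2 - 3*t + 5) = 9*t^4 + 6*t^3 - 25*t^2 + 14*t - 15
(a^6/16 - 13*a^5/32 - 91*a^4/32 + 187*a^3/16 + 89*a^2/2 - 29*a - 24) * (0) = 0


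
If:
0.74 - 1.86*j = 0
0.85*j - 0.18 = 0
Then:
No Solution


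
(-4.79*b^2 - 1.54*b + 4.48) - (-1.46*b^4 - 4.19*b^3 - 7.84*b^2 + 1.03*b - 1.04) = 1.46*b^4 + 4.19*b^3 + 3.05*b^2 - 2.57*b + 5.52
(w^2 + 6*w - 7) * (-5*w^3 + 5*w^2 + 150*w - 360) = -5*w^5 - 25*w^4 + 215*w^3 + 505*w^2 - 3210*w + 2520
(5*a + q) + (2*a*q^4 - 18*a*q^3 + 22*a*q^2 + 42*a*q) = 2*a*q^4 - 18*a*q^3 + 22*a*q^2 + 42*a*q + 5*a + q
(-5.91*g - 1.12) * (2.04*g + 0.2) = -12.0564*g^2 - 3.4668*g - 0.224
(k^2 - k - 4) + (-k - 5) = k^2 - 2*k - 9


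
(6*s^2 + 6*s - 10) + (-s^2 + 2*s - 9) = 5*s^2 + 8*s - 19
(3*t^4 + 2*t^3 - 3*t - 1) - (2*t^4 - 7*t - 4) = t^4 + 2*t^3 + 4*t + 3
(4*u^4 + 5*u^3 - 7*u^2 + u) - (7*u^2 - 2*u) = 4*u^4 + 5*u^3 - 14*u^2 + 3*u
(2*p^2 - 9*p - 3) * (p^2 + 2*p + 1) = 2*p^4 - 5*p^3 - 19*p^2 - 15*p - 3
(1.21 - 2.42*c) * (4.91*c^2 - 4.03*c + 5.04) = -11.8822*c^3 + 15.6937*c^2 - 17.0731*c + 6.0984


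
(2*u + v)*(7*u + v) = 14*u^2 + 9*u*v + v^2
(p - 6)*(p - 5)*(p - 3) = p^3 - 14*p^2 + 63*p - 90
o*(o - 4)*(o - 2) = o^3 - 6*o^2 + 8*o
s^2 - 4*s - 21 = (s - 7)*(s + 3)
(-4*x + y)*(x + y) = -4*x^2 - 3*x*y + y^2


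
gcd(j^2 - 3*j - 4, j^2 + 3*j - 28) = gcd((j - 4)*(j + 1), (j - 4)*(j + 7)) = j - 4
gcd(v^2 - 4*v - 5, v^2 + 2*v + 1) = v + 1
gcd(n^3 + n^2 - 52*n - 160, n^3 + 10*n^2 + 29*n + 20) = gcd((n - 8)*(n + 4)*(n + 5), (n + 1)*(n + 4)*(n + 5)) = n^2 + 9*n + 20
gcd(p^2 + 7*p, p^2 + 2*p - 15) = 1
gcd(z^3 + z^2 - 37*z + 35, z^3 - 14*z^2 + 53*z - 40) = z^2 - 6*z + 5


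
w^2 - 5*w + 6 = (w - 3)*(w - 2)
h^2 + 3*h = h*(h + 3)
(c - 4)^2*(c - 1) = c^3 - 9*c^2 + 24*c - 16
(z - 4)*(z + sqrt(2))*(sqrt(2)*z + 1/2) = sqrt(2)*z^3 - 4*sqrt(2)*z^2 + 5*z^2/2 - 10*z + sqrt(2)*z/2 - 2*sqrt(2)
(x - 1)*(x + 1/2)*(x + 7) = x^3 + 13*x^2/2 - 4*x - 7/2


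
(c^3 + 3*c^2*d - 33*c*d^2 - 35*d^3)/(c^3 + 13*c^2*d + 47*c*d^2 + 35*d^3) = (c - 5*d)/(c + 5*d)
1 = 1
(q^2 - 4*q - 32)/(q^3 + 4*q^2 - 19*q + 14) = (q^2 - 4*q - 32)/(q^3 + 4*q^2 - 19*q + 14)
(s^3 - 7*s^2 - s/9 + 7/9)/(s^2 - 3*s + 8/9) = (3*s^2 - 20*s - 7)/(3*s - 8)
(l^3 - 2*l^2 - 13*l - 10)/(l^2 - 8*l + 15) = (l^2 + 3*l + 2)/(l - 3)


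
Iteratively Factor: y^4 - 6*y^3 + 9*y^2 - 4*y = (y - 1)*(y^3 - 5*y^2 + 4*y) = (y - 1)^2*(y^2 - 4*y) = (y - 4)*(y - 1)^2*(y)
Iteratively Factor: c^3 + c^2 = (c + 1)*(c^2) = c*(c + 1)*(c)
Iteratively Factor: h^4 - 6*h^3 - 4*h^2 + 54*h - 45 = (h + 3)*(h^3 - 9*h^2 + 23*h - 15) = (h - 1)*(h + 3)*(h^2 - 8*h + 15) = (h - 3)*(h - 1)*(h + 3)*(h - 5)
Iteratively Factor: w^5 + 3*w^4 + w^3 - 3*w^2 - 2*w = (w)*(w^4 + 3*w^3 + w^2 - 3*w - 2) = w*(w + 1)*(w^3 + 2*w^2 - w - 2) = w*(w + 1)^2*(w^2 + w - 2) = w*(w + 1)^2*(w + 2)*(w - 1)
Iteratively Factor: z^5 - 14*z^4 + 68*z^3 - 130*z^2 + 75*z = (z)*(z^4 - 14*z^3 + 68*z^2 - 130*z + 75) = z*(z - 5)*(z^3 - 9*z^2 + 23*z - 15) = z*(z - 5)*(z - 1)*(z^2 - 8*z + 15) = z*(z - 5)*(z - 3)*(z - 1)*(z - 5)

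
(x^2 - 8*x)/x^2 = (x - 8)/x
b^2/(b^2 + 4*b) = b/(b + 4)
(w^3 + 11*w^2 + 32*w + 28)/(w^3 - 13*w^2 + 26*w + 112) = (w^2 + 9*w + 14)/(w^2 - 15*w + 56)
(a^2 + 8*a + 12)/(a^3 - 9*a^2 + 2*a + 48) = (a + 6)/(a^2 - 11*a + 24)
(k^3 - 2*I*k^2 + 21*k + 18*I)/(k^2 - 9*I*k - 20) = (-k^3 + 2*I*k^2 - 21*k - 18*I)/(-k^2 + 9*I*k + 20)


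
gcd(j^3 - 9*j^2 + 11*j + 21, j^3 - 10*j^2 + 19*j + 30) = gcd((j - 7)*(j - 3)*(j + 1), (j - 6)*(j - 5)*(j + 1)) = j + 1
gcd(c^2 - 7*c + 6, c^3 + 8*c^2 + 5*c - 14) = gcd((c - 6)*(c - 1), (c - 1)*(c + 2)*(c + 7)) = c - 1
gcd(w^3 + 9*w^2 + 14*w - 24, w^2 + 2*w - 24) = w + 6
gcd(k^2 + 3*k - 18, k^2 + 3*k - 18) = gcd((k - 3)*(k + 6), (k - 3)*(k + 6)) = k^2 + 3*k - 18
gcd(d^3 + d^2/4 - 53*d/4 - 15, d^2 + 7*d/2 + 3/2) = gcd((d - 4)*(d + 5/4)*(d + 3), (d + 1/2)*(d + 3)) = d + 3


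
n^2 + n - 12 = (n - 3)*(n + 4)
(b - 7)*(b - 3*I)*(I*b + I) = I*b^3 + 3*b^2 - 6*I*b^2 - 18*b - 7*I*b - 21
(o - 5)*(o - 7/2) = o^2 - 17*o/2 + 35/2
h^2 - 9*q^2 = (h - 3*q)*(h + 3*q)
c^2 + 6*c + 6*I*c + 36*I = (c + 6)*(c + 6*I)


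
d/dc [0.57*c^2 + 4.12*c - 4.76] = 1.14*c + 4.12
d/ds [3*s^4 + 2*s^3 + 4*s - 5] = 12*s^3 + 6*s^2 + 4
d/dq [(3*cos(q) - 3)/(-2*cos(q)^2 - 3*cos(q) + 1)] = 6*(sin(q)^2 + 2*cos(q))*sin(q)/(3*cos(q) + cos(2*q))^2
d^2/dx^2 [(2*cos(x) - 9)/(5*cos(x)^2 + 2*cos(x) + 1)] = 20*(-45*(1 - cos(2*x))^2*cos(x) + 92*(1 - cos(2*x))^2 - 109*cos(x) + 70*cos(2*x) + 3*cos(3*x) + 10*cos(5*x) - 294)/(4*cos(x) + 5*cos(2*x) + 7)^3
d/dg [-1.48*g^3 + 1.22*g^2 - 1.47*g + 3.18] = -4.44*g^2 + 2.44*g - 1.47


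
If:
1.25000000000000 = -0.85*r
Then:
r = -1.47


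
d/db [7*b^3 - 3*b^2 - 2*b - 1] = 21*b^2 - 6*b - 2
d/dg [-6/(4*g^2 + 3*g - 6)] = 6*(8*g + 3)/(4*g^2 + 3*g - 6)^2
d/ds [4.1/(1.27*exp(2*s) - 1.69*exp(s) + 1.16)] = (6.929 - 10.414*exp(s))*exp(s)/(1.27*exp(2*s) - 1.69*exp(s) + 1.16)^2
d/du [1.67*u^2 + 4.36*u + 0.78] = 3.34*u + 4.36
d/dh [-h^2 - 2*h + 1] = -2*h - 2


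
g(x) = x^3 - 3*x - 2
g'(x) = 3*x^2 - 3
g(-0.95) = -0.01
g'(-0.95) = -0.29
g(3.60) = 33.86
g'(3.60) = 35.88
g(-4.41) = -74.54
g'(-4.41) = 55.34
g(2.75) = 10.55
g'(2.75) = 19.69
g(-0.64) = -0.34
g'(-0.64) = -1.77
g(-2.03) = -4.28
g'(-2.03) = 9.36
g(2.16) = 1.60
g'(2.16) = 11.00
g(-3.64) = -39.31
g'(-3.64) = 36.75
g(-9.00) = -704.00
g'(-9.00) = 240.00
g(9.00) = 700.00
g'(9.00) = 240.00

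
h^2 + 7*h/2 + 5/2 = (h + 1)*(h + 5/2)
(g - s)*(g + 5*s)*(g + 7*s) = g^3 + 11*g^2*s + 23*g*s^2 - 35*s^3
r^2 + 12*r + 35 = (r + 5)*(r + 7)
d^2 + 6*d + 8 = (d + 2)*(d + 4)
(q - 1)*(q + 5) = q^2 + 4*q - 5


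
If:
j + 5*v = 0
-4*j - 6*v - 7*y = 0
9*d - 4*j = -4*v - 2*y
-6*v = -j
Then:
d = 0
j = 0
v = 0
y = 0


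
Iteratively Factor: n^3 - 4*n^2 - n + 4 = (n - 1)*(n^2 - 3*n - 4) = (n - 1)*(n + 1)*(n - 4)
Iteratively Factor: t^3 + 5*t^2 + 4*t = (t + 1)*(t^2 + 4*t) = t*(t + 1)*(t + 4)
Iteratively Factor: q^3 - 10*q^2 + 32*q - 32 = (q - 2)*(q^2 - 8*q + 16) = (q - 4)*(q - 2)*(q - 4)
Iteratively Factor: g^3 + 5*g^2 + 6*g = (g + 3)*(g^2 + 2*g) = g*(g + 3)*(g + 2)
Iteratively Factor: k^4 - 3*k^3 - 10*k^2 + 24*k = (k - 2)*(k^3 - k^2 - 12*k) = k*(k - 2)*(k^2 - k - 12) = k*(k - 4)*(k - 2)*(k + 3)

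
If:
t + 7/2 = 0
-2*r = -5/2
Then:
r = 5/4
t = -7/2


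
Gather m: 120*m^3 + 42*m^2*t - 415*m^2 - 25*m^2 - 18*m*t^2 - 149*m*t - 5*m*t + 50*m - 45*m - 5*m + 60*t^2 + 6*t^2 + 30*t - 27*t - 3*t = 120*m^3 + m^2*(42*t - 440) + m*(-18*t^2 - 154*t) + 66*t^2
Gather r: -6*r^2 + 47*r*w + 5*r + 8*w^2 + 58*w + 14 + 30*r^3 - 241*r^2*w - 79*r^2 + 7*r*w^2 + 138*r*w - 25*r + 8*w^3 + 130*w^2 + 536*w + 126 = 30*r^3 + r^2*(-241*w - 85) + r*(7*w^2 + 185*w - 20) + 8*w^3 + 138*w^2 + 594*w + 140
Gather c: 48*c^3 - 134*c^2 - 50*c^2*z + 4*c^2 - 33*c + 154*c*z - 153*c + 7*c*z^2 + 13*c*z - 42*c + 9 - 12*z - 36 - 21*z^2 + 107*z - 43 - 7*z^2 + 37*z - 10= 48*c^3 + c^2*(-50*z - 130) + c*(7*z^2 + 167*z - 228) - 28*z^2 + 132*z - 80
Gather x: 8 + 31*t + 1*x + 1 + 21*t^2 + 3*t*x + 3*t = 21*t^2 + 34*t + x*(3*t + 1) + 9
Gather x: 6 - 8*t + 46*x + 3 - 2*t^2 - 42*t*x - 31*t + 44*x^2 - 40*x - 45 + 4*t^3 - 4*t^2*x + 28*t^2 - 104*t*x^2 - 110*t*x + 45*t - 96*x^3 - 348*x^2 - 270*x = 4*t^3 + 26*t^2 + 6*t - 96*x^3 + x^2*(-104*t - 304) + x*(-4*t^2 - 152*t - 264) - 36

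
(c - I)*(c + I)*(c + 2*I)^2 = c^4 + 4*I*c^3 - 3*c^2 + 4*I*c - 4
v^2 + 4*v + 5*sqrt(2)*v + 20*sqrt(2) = (v + 4)*(v + 5*sqrt(2))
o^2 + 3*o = o*(o + 3)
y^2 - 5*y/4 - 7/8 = (y - 7/4)*(y + 1/2)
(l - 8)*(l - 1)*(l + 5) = l^3 - 4*l^2 - 37*l + 40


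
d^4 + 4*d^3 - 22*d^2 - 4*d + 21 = (d - 3)*(d - 1)*(d + 1)*(d + 7)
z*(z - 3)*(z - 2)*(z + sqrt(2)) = z^4 - 5*z^3 + sqrt(2)*z^3 - 5*sqrt(2)*z^2 + 6*z^2 + 6*sqrt(2)*z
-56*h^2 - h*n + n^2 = (-8*h + n)*(7*h + n)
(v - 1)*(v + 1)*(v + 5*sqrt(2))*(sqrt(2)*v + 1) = sqrt(2)*v^4 + 11*v^3 + 4*sqrt(2)*v^2 - 11*v - 5*sqrt(2)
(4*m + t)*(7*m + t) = 28*m^2 + 11*m*t + t^2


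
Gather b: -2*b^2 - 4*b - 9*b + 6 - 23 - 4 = -2*b^2 - 13*b - 21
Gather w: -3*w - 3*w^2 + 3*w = -3*w^2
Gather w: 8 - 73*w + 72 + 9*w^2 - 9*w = 9*w^2 - 82*w + 80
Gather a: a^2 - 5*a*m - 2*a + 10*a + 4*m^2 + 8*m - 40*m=a^2 + a*(8 - 5*m) + 4*m^2 - 32*m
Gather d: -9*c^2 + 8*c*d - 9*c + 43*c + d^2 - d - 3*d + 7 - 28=-9*c^2 + 34*c + d^2 + d*(8*c - 4) - 21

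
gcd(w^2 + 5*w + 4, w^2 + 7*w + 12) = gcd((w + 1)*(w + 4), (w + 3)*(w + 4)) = w + 4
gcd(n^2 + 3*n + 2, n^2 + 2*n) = n + 2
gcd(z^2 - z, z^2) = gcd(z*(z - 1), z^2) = z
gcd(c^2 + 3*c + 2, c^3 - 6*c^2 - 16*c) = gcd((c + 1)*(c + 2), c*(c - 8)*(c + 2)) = c + 2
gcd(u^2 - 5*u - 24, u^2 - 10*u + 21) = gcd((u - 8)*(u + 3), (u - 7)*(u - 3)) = 1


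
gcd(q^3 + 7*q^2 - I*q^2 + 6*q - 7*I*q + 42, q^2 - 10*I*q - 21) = q - 3*I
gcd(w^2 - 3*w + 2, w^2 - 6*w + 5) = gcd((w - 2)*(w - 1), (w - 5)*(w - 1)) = w - 1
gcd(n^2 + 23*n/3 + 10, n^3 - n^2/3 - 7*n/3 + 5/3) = n + 5/3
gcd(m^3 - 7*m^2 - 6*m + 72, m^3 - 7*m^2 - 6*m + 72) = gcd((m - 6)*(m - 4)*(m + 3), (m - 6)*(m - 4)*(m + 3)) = m^3 - 7*m^2 - 6*m + 72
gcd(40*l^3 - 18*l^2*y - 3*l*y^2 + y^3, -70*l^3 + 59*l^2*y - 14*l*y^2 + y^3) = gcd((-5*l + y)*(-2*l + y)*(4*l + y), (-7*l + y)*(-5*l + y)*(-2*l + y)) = 10*l^2 - 7*l*y + y^2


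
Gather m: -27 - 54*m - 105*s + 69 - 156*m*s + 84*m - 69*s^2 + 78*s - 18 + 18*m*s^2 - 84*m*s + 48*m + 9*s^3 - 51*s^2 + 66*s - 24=m*(18*s^2 - 240*s + 78) + 9*s^3 - 120*s^2 + 39*s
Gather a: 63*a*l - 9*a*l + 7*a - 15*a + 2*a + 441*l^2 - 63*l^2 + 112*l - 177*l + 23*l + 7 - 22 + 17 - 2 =a*(54*l - 6) + 378*l^2 - 42*l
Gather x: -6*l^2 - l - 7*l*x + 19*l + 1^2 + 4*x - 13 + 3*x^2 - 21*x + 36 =-6*l^2 + 18*l + 3*x^2 + x*(-7*l - 17) + 24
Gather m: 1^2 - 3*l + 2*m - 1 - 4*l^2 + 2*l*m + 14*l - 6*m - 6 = -4*l^2 + 11*l + m*(2*l - 4) - 6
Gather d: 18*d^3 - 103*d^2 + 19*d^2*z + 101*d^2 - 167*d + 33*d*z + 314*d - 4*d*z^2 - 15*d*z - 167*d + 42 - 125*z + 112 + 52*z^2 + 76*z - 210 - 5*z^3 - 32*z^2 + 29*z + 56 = 18*d^3 + d^2*(19*z - 2) + d*(-4*z^2 + 18*z - 20) - 5*z^3 + 20*z^2 - 20*z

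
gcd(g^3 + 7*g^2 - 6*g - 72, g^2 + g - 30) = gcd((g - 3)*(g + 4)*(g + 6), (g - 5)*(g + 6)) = g + 6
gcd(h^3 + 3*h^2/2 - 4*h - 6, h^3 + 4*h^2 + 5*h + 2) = h + 2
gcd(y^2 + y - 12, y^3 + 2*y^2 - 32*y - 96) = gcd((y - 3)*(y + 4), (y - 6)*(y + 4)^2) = y + 4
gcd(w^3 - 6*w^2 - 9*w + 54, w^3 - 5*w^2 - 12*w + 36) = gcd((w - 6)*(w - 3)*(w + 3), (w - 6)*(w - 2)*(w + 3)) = w^2 - 3*w - 18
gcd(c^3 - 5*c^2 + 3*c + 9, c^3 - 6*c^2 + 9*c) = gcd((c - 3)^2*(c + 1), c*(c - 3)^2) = c^2 - 6*c + 9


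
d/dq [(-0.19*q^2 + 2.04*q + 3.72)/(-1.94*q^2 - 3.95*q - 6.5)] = (4.7081*q^2 + 16.9036*q + 1.434)/(3.7636*q^4 + 15.326*q^3 + 40.8225*q^2 + 51.35*q + 42.25)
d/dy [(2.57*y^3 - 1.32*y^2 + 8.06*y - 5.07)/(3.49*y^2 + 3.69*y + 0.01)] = (8.9693*y^4 + 18.9666*y^3 - 32.9231*y^2 + 35.3622*y + 18.7889)/(12.1801*y^4 + 25.7562*y^3 + 13.6859*y^2 + 0.0738*y + 0.0001)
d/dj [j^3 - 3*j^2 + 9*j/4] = 3*j^2 - 6*j + 9/4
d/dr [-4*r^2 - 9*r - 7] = -8*r - 9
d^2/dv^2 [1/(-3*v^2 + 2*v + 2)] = 2*(-9*v^2 + 6*v + 4*(3*v - 1)^2 + 6)/(-3*v^2 + 2*v + 2)^3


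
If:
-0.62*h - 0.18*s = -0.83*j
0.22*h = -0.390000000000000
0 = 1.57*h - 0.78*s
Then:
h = -1.77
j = -2.10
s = -3.57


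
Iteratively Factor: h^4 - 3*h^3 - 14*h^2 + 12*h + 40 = (h + 2)*(h^3 - 5*h^2 - 4*h + 20) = (h - 2)*(h + 2)*(h^2 - 3*h - 10) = (h - 5)*(h - 2)*(h + 2)*(h + 2)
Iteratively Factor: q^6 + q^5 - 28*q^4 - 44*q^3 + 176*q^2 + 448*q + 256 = (q + 2)*(q^5 - q^4 - 26*q^3 + 8*q^2 + 160*q + 128) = (q - 4)*(q + 2)*(q^4 + 3*q^3 - 14*q^2 - 48*q - 32) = (q - 4)*(q + 1)*(q + 2)*(q^3 + 2*q^2 - 16*q - 32) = (q - 4)*(q + 1)*(q + 2)*(q + 4)*(q^2 - 2*q - 8) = (q - 4)^2*(q + 1)*(q + 2)*(q + 4)*(q + 2)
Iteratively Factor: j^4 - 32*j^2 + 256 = (j + 4)*(j^3 - 4*j^2 - 16*j + 64) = (j - 4)*(j + 4)*(j^2 - 16) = (j - 4)*(j + 4)^2*(j - 4)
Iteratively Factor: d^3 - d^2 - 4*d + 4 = (d + 2)*(d^2 - 3*d + 2) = (d - 1)*(d + 2)*(d - 2)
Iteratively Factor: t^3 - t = (t - 1)*(t^2 + t) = t*(t - 1)*(t + 1)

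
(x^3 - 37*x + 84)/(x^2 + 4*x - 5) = (x^3 - 37*x + 84)/(x^2 + 4*x - 5)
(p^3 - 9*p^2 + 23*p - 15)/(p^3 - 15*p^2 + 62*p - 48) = (p^2 - 8*p + 15)/(p^2 - 14*p + 48)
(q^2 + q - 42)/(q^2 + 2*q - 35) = (q - 6)/(q - 5)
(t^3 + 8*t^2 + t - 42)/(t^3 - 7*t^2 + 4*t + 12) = (t^2 + 10*t + 21)/(t^2 - 5*t - 6)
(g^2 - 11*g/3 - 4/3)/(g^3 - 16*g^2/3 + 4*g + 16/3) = (3*g + 1)/(3*g^2 - 4*g - 4)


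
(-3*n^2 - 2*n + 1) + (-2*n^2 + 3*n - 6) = -5*n^2 + n - 5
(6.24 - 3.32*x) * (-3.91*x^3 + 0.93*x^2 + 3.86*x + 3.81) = 12.9812*x^4 - 27.486*x^3 - 7.012*x^2 + 11.4372*x + 23.7744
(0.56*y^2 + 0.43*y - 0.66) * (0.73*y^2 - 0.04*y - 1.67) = 0.4088*y^4 + 0.2915*y^3 - 1.4342*y^2 - 0.6917*y + 1.1022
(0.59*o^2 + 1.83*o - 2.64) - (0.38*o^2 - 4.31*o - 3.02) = 0.21*o^2 + 6.14*o + 0.38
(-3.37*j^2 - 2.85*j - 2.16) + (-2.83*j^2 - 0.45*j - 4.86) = -6.2*j^2 - 3.3*j - 7.02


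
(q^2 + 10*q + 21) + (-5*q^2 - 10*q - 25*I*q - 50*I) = -4*q^2 - 25*I*q + 21 - 50*I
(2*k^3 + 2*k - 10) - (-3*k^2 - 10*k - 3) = 2*k^3 + 3*k^2 + 12*k - 7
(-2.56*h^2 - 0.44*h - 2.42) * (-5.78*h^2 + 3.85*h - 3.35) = 14.7968*h^4 - 7.3128*h^3 + 20.8696*h^2 - 7.843*h + 8.107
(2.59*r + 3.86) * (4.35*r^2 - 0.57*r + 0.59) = 11.2665*r^3 + 15.3147*r^2 - 0.6721*r + 2.2774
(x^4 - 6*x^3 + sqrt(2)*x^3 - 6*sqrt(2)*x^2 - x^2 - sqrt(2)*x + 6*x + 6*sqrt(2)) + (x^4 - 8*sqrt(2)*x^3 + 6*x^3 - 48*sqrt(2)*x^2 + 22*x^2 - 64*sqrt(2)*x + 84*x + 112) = 2*x^4 - 7*sqrt(2)*x^3 - 54*sqrt(2)*x^2 + 21*x^2 - 65*sqrt(2)*x + 90*x + 6*sqrt(2) + 112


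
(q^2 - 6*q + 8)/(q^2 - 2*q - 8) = (q - 2)/(q + 2)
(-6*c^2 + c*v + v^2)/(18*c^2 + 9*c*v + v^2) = (-2*c + v)/(6*c + v)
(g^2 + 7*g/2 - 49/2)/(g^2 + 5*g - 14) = (g - 7/2)/(g - 2)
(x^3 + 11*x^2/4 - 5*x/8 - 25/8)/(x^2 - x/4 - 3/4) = (8*x^2 + 30*x + 25)/(2*(4*x + 3))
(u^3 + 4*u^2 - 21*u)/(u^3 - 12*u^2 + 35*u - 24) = u*(u + 7)/(u^2 - 9*u + 8)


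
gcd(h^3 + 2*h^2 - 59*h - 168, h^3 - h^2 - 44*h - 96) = h^2 - 5*h - 24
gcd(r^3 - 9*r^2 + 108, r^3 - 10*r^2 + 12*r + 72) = r^2 - 12*r + 36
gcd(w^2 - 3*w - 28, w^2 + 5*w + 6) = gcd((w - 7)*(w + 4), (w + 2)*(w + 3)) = 1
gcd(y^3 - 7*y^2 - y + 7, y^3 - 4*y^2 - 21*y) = y - 7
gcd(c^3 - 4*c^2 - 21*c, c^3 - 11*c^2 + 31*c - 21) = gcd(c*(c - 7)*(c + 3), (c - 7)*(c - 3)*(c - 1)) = c - 7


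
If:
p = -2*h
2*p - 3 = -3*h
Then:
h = -3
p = 6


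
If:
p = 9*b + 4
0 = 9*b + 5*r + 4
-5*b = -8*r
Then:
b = -32/97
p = 100/97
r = -20/97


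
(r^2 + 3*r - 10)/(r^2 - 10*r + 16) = (r + 5)/(r - 8)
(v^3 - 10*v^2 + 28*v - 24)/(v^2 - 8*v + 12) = v - 2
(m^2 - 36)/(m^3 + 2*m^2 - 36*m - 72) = 1/(m + 2)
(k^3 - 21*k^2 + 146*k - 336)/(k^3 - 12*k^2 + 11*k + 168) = (k - 6)/(k + 3)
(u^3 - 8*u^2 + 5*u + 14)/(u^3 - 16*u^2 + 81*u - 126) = (u^2 - u - 2)/(u^2 - 9*u + 18)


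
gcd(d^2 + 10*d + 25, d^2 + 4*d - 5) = d + 5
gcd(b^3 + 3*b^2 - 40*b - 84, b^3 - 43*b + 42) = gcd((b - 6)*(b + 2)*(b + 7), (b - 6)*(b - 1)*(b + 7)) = b^2 + b - 42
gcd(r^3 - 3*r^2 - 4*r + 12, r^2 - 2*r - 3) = r - 3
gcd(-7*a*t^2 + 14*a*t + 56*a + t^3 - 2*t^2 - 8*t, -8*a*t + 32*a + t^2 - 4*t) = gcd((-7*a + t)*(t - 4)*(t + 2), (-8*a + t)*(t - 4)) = t - 4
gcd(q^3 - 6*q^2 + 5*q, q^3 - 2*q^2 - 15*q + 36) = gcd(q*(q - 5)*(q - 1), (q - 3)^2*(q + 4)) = 1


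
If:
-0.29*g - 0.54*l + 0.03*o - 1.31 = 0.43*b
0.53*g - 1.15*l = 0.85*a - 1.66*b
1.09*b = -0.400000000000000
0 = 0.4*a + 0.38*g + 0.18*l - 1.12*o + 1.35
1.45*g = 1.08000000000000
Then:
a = 3.01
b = -0.37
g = 0.74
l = -2.41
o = 2.15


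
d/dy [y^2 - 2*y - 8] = 2*y - 2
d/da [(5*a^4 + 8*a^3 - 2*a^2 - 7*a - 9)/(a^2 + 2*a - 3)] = (10*a^5 + 38*a^4 - 28*a^3 - 69*a^2 + 30*a + 39)/(a^4 + 4*a^3 - 2*a^2 - 12*a + 9)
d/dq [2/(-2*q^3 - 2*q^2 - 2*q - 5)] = 4*(3*q^2 + 2*q + 1)/(2*q^3 + 2*q^2 + 2*q + 5)^2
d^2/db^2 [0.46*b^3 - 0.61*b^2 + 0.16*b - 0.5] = 2.76*b - 1.22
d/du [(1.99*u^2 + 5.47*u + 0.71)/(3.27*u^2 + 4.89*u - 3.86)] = (-8.1558*u^2 - 20.0062*u - 24.5861)/(10.6929*u^4 + 31.9806*u^3 - 1.3323*u^2 - 37.7508*u + 14.8996)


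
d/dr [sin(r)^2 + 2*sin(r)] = 2*(sin(r) + 1)*cos(r)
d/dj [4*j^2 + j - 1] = 8*j + 1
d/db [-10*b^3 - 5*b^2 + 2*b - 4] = -30*b^2 - 10*b + 2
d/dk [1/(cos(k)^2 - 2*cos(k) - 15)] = 2*(cos(k) - 1)*sin(k)/(sin(k)^2 + 2*cos(k) + 14)^2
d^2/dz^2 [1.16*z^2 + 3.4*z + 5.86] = 2.32000000000000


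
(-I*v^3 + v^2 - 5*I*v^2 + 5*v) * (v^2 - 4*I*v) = -I*v^5 - 3*v^4 - 5*I*v^4 - 15*v^3 - 4*I*v^3 - 20*I*v^2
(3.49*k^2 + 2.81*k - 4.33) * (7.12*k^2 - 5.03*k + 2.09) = 24.8488*k^4 + 2.4525*k^3 - 37.6698*k^2 + 27.6528*k - 9.0497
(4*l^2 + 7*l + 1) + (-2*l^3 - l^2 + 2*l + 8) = -2*l^3 + 3*l^2 + 9*l + 9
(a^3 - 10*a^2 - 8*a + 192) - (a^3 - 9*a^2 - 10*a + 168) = -a^2 + 2*a + 24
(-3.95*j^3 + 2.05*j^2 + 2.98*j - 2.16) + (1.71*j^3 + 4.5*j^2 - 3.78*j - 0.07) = -2.24*j^3 + 6.55*j^2 - 0.8*j - 2.23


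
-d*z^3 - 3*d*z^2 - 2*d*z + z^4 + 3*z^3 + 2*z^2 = z*(-d + z)*(z + 1)*(z + 2)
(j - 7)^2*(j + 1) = j^3 - 13*j^2 + 35*j + 49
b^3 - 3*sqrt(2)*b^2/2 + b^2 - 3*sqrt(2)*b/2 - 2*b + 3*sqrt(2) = (b - 1)*(b + 2)*(b - 3*sqrt(2)/2)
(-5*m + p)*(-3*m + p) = 15*m^2 - 8*m*p + p^2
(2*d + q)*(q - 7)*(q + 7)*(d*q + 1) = 2*d^2*q^3 - 98*d^2*q + d*q^4 - 47*d*q^2 - 98*d + q^3 - 49*q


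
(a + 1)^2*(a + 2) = a^3 + 4*a^2 + 5*a + 2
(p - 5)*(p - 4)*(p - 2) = p^3 - 11*p^2 + 38*p - 40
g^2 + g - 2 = (g - 1)*(g + 2)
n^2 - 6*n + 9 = (n - 3)^2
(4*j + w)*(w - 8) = 4*j*w - 32*j + w^2 - 8*w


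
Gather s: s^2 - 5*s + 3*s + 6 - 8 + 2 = s^2 - 2*s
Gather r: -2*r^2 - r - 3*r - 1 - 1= -2*r^2 - 4*r - 2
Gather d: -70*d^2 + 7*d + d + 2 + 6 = -70*d^2 + 8*d + 8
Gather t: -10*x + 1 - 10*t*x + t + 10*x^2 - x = t*(1 - 10*x) + 10*x^2 - 11*x + 1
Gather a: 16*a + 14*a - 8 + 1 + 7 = 30*a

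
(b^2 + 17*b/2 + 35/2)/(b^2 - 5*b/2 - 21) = (b + 5)/(b - 6)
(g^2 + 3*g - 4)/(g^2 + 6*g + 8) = (g - 1)/(g + 2)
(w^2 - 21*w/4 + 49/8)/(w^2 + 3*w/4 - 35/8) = (2*w - 7)/(2*w + 5)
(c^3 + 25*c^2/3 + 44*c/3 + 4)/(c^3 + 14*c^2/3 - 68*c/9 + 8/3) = 3*(3*c^2 + 7*c + 2)/(9*c^2 - 12*c + 4)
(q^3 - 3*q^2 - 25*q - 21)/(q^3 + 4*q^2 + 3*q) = (q - 7)/q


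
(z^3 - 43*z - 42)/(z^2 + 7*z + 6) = z - 7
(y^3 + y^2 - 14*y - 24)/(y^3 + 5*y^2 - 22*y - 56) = (y + 3)/(y + 7)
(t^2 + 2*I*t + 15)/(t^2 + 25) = (t - 3*I)/(t - 5*I)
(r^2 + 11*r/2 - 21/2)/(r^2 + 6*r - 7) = (r - 3/2)/(r - 1)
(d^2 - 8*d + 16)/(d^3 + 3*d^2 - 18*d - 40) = (d - 4)/(d^2 + 7*d + 10)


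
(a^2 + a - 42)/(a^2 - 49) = (a - 6)/(a - 7)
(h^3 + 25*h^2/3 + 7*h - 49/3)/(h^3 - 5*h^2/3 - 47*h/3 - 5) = (-3*h^3 - 25*h^2 - 21*h + 49)/(-3*h^3 + 5*h^2 + 47*h + 15)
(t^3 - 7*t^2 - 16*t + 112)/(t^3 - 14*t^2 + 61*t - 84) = (t + 4)/(t - 3)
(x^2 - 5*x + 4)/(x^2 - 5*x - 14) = (-x^2 + 5*x - 4)/(-x^2 + 5*x + 14)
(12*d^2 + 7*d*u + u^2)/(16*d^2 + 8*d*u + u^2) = (3*d + u)/(4*d + u)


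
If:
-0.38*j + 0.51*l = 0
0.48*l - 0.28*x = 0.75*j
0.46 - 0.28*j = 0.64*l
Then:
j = 0.61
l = 0.45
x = -0.85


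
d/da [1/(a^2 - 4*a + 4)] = 2*(2 - a)/(a^2 - 4*a + 4)^2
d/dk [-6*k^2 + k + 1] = 1 - 12*k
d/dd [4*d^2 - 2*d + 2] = 8*d - 2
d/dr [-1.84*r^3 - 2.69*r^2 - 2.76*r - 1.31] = -5.52*r^2 - 5.38*r - 2.76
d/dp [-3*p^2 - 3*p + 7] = -6*p - 3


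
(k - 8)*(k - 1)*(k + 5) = k^3 - 4*k^2 - 37*k + 40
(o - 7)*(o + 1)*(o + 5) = o^3 - o^2 - 37*o - 35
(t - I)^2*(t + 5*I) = t^3 + 3*I*t^2 + 9*t - 5*I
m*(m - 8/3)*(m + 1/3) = m^3 - 7*m^2/3 - 8*m/9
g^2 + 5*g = g*(g + 5)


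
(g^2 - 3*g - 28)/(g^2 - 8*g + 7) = (g + 4)/(g - 1)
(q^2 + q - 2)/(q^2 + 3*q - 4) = (q + 2)/(q + 4)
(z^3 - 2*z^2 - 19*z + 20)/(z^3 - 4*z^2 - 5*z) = (z^2 + 3*z - 4)/(z*(z + 1))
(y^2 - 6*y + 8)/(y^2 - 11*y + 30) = (y^2 - 6*y + 8)/(y^2 - 11*y + 30)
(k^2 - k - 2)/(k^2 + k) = (k - 2)/k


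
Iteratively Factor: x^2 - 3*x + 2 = (x - 1)*(x - 2)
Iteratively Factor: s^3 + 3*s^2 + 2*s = (s + 2)*(s^2 + s) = (s + 1)*(s + 2)*(s)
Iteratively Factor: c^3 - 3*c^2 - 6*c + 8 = (c - 1)*(c^2 - 2*c - 8) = (c - 1)*(c + 2)*(c - 4)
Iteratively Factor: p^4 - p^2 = (p + 1)*(p^3 - p^2) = p*(p + 1)*(p^2 - p) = p*(p - 1)*(p + 1)*(p)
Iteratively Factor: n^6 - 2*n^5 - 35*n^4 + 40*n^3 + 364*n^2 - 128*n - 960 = (n - 2)*(n^5 - 35*n^3 - 30*n^2 + 304*n + 480) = (n - 4)*(n - 2)*(n^4 + 4*n^3 - 19*n^2 - 106*n - 120) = (n - 5)*(n - 4)*(n - 2)*(n^3 + 9*n^2 + 26*n + 24) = (n - 5)*(n - 4)*(n - 2)*(n + 2)*(n^2 + 7*n + 12) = (n - 5)*(n - 4)*(n - 2)*(n + 2)*(n + 3)*(n + 4)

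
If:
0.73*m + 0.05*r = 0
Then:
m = -0.0684931506849315*r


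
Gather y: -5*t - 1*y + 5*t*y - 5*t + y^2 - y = -10*t + y^2 + y*(5*t - 2)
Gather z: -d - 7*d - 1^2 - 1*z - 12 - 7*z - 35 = -8*d - 8*z - 48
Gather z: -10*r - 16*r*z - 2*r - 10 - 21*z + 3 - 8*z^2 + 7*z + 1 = -12*r - 8*z^2 + z*(-16*r - 14) - 6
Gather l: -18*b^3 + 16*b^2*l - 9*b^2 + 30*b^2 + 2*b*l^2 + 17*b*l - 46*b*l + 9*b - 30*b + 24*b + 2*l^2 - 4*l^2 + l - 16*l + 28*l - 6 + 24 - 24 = -18*b^3 + 21*b^2 + 3*b + l^2*(2*b - 2) + l*(16*b^2 - 29*b + 13) - 6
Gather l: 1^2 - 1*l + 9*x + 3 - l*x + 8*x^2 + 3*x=l*(-x - 1) + 8*x^2 + 12*x + 4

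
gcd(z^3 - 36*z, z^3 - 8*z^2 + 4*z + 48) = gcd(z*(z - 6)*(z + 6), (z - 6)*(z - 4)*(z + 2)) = z - 6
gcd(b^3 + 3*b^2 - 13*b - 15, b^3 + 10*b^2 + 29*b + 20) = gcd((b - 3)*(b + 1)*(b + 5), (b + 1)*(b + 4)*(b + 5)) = b^2 + 6*b + 5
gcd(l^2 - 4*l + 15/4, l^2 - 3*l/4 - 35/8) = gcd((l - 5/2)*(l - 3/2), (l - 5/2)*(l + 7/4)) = l - 5/2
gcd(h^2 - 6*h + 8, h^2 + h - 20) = h - 4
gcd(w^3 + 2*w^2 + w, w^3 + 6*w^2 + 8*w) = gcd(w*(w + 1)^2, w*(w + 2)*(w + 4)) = w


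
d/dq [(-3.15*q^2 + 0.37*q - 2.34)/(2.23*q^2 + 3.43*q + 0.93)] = (-11.6296*q^2 + 4.5774*q + 8.3703)/(4.9729*q^4 + 15.2978*q^3 + 15.9127*q^2 + 6.3798*q + 0.8649)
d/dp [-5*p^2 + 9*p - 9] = 9 - 10*p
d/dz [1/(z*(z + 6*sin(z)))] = -(6*z*cos(z) + 2*z + 6*sin(z))/(z^2*(z + 6*sin(z))^2)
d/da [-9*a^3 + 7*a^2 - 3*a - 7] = -27*a^2 + 14*a - 3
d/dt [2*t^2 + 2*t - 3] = 4*t + 2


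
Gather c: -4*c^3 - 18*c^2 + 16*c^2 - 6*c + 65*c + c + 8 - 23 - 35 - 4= -4*c^3 - 2*c^2 + 60*c - 54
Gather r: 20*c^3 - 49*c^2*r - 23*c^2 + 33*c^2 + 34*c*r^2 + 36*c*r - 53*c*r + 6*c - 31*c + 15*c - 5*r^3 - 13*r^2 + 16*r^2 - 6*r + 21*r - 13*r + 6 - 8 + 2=20*c^3 + 10*c^2 - 10*c - 5*r^3 + r^2*(34*c + 3) + r*(-49*c^2 - 17*c + 2)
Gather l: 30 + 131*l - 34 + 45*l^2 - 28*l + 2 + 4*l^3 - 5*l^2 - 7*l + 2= 4*l^3 + 40*l^2 + 96*l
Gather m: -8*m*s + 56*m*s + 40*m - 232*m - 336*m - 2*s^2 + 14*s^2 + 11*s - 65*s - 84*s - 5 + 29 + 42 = m*(48*s - 528) + 12*s^2 - 138*s + 66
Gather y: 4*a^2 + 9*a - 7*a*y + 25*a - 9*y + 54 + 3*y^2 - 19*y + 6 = 4*a^2 + 34*a + 3*y^2 + y*(-7*a - 28) + 60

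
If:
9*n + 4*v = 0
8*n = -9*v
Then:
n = 0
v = 0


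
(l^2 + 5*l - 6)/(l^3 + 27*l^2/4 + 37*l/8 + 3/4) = 8*(l - 1)/(8*l^2 + 6*l + 1)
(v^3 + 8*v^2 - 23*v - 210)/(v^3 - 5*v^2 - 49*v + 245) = (v + 6)/(v - 7)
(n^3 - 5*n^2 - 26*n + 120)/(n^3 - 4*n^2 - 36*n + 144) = (n + 5)/(n + 6)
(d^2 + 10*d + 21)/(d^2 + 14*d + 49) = (d + 3)/(d + 7)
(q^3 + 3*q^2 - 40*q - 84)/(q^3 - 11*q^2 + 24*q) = (q^3 + 3*q^2 - 40*q - 84)/(q*(q^2 - 11*q + 24))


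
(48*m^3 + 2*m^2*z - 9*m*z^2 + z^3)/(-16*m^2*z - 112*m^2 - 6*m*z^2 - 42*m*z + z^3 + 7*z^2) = (-3*m + z)/(z + 7)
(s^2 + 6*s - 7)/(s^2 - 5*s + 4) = (s + 7)/(s - 4)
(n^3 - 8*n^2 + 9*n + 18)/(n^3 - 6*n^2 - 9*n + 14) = (n^3 - 8*n^2 + 9*n + 18)/(n^3 - 6*n^2 - 9*n + 14)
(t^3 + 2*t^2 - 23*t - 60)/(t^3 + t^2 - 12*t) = (t^2 - 2*t - 15)/(t*(t - 3))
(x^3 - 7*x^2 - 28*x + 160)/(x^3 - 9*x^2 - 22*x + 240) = (x - 4)/(x - 6)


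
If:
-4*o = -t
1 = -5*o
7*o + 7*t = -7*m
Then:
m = 1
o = -1/5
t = -4/5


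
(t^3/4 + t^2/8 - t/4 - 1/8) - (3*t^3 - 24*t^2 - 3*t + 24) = -11*t^3/4 + 193*t^2/8 + 11*t/4 - 193/8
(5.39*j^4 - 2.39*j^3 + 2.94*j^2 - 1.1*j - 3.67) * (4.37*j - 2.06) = 23.5543*j^5 - 21.5477*j^4 + 17.7712*j^3 - 10.8634*j^2 - 13.7719*j + 7.5602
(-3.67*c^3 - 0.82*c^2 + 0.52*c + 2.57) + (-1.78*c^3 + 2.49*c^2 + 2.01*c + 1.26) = -5.45*c^3 + 1.67*c^2 + 2.53*c + 3.83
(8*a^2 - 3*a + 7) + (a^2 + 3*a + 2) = 9*a^2 + 9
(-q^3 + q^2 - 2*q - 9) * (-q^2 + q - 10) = q^5 - 2*q^4 + 13*q^3 - 3*q^2 + 11*q + 90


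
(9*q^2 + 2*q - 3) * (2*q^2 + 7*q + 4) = 18*q^4 + 67*q^3 + 44*q^2 - 13*q - 12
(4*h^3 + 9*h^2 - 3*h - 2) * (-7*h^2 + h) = -28*h^5 - 59*h^4 + 30*h^3 + 11*h^2 - 2*h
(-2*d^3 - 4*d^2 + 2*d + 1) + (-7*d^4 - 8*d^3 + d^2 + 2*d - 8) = -7*d^4 - 10*d^3 - 3*d^2 + 4*d - 7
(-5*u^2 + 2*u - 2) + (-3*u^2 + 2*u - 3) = -8*u^2 + 4*u - 5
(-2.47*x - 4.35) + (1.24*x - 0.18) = -1.23*x - 4.53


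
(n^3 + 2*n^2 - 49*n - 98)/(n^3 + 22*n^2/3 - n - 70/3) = 3*(n - 7)/(3*n - 5)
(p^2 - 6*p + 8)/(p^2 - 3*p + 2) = (p - 4)/(p - 1)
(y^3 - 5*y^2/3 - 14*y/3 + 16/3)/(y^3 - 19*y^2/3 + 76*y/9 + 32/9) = 3*(y^2 + y - 2)/(3*y^2 - 11*y - 4)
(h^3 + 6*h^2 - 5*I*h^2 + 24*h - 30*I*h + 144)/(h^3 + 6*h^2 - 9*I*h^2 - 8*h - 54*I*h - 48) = (h + 3*I)/(h - I)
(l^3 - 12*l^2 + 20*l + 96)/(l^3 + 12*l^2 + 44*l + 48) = (l^2 - 14*l + 48)/(l^2 + 10*l + 24)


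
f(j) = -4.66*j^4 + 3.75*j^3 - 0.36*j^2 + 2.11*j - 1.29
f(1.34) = -5.11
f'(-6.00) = 4437.67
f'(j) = -18.64*j^3 + 11.25*j^2 - 0.72*j + 2.11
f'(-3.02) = 620.30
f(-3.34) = -732.00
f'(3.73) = -811.38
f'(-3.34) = 824.54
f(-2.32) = -189.95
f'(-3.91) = 1291.15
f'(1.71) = -59.43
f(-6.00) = -6876.27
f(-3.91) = -1328.37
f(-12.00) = -103188.21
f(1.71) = -19.83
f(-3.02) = -501.86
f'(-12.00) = 33840.67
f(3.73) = -705.85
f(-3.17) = -601.62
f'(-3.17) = 711.22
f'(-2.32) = 297.09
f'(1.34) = -23.50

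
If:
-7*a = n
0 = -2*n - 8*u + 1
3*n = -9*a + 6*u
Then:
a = -1/30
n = 7/30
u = 1/15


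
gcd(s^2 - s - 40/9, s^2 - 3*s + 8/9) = s - 8/3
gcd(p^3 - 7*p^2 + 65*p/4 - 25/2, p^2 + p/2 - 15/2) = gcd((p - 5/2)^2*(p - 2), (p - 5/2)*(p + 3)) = p - 5/2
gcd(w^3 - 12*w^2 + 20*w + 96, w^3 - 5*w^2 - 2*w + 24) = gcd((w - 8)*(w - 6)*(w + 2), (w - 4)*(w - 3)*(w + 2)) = w + 2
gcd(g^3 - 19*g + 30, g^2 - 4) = g - 2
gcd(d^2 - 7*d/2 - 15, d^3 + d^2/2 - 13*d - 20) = d + 5/2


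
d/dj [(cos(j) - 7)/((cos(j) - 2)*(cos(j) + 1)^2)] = (-23*cos(j) + cos(2*j) + 24)*sin(j)/((cos(j) - 2)^2*(cos(j) + 1)^3)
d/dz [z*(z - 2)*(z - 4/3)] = 3*z^2 - 20*z/3 + 8/3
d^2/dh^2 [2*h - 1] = 0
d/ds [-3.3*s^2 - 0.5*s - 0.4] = -6.6*s - 0.5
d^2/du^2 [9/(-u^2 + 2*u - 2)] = 18*(u^2 - 2*u - 4*(u - 1)^2 + 2)/(u^2 - 2*u + 2)^3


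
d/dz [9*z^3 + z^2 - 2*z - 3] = 27*z^2 + 2*z - 2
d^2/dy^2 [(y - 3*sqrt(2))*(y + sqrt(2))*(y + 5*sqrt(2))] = 6*y + 6*sqrt(2)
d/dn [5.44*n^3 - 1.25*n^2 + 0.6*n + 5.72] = 16.32*n^2 - 2.5*n + 0.6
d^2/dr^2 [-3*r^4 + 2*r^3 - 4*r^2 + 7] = -36*r^2 + 12*r - 8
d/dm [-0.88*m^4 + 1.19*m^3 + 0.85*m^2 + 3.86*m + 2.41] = -3.52*m^3 + 3.57*m^2 + 1.7*m + 3.86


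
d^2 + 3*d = d*(d + 3)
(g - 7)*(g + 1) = g^2 - 6*g - 7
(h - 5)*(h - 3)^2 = h^3 - 11*h^2 + 39*h - 45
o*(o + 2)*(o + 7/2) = o^3 + 11*o^2/2 + 7*o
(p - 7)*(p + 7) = p^2 - 49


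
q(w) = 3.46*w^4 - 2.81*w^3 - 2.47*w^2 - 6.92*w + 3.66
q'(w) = 13.84*w^3 - 8.43*w^2 - 4.94*w - 6.92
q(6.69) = 5936.21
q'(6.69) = 3726.69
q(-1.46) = 32.96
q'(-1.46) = -60.75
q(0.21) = 2.08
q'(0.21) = -8.20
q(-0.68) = 8.85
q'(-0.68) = -11.81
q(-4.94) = 2376.88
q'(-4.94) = -1856.70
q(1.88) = 6.47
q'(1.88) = 45.96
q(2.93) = 146.50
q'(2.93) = 254.36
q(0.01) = 3.59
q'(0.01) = -6.97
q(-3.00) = 358.32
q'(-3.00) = -441.65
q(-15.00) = 184197.96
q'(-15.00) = -48539.57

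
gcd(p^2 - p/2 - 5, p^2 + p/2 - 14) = 1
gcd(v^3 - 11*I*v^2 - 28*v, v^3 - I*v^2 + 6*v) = v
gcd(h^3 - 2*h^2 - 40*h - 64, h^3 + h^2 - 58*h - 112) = h^2 - 6*h - 16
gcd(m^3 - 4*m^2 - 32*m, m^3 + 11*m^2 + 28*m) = m^2 + 4*m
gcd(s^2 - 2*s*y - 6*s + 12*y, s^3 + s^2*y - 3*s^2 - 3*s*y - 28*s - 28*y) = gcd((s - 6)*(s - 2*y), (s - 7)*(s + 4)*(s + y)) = 1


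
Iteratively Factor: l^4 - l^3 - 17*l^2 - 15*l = (l - 5)*(l^3 + 4*l^2 + 3*l) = (l - 5)*(l + 1)*(l^2 + 3*l) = (l - 5)*(l + 1)*(l + 3)*(l)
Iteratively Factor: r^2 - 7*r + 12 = (r - 4)*(r - 3)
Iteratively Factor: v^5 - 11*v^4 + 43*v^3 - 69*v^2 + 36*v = (v - 3)*(v^4 - 8*v^3 + 19*v^2 - 12*v) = (v - 3)^2*(v^3 - 5*v^2 + 4*v) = (v - 4)*(v - 3)^2*(v^2 - v) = v*(v - 4)*(v - 3)^2*(v - 1)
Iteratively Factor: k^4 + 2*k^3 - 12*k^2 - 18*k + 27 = (k + 3)*(k^3 - k^2 - 9*k + 9) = (k - 1)*(k + 3)*(k^2 - 9) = (k - 3)*(k - 1)*(k + 3)*(k + 3)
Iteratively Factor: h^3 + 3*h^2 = (h + 3)*(h^2) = h*(h + 3)*(h)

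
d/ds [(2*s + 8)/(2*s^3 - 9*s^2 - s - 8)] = 2*(2*s^3 - 9*s^2 - s + (s + 4)*(-6*s^2 + 18*s + 1) - 8)/(-2*s^3 + 9*s^2 + s + 8)^2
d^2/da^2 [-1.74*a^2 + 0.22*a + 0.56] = -3.48000000000000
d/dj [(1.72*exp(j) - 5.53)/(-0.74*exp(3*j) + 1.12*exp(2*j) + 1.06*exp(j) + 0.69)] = (2.5456*exp(3*j) - 14.203*exp(2*j) + 12.3872*exp(j) + 7.0486)*exp(j)/(0.5476*exp(6*j) - 1.6576*exp(5*j) - 0.3144*exp(4*j) + 1.3532*exp(3*j) + 2.6692*exp(2*j) + 1.4628*exp(j) + 0.4761)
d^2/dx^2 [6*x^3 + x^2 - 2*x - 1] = 36*x + 2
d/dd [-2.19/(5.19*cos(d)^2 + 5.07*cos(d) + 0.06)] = -(22.7322*cos(d) + 11.1033)*sin(d)/(5.19*cos(d)^2 + 5.07*cos(d) + 0.06)^2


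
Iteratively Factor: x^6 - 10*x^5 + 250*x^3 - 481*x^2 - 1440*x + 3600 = (x - 5)*(x^5 - 5*x^4 - 25*x^3 + 125*x^2 + 144*x - 720) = (x - 5)*(x - 4)*(x^4 - x^3 - 29*x^2 + 9*x + 180) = (x - 5)*(x - 4)*(x - 3)*(x^3 + 2*x^2 - 23*x - 60) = (x - 5)*(x - 4)*(x - 3)*(x + 3)*(x^2 - x - 20) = (x - 5)*(x - 4)*(x - 3)*(x + 3)*(x + 4)*(x - 5)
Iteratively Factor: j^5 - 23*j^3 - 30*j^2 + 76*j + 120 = (j + 2)*(j^4 - 2*j^3 - 19*j^2 + 8*j + 60) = (j - 2)*(j + 2)*(j^3 - 19*j - 30) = (j - 2)*(j + 2)^2*(j^2 - 2*j - 15) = (j - 5)*(j - 2)*(j + 2)^2*(j + 3)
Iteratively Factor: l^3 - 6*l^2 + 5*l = (l)*(l^2 - 6*l + 5) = l*(l - 1)*(l - 5)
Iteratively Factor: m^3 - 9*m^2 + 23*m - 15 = (m - 3)*(m^2 - 6*m + 5) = (m - 3)*(m - 1)*(m - 5)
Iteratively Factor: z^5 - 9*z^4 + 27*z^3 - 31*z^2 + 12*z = (z - 3)*(z^4 - 6*z^3 + 9*z^2 - 4*z) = (z - 3)*(z - 1)*(z^3 - 5*z^2 + 4*z) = (z - 4)*(z - 3)*(z - 1)*(z^2 - z) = z*(z - 4)*(z - 3)*(z - 1)*(z - 1)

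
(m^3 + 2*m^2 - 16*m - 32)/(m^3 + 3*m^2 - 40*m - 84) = (m^2 - 16)/(m^2 + m - 42)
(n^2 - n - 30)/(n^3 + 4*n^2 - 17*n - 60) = (n - 6)/(n^2 - n - 12)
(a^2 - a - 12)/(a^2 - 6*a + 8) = (a + 3)/(a - 2)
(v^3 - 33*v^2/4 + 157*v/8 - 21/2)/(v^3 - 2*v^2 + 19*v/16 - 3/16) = 2*(2*v^2 - 15*v + 28)/(4*v^2 - 5*v + 1)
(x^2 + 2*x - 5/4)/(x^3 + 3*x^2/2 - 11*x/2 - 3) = (4*x^2 + 8*x - 5)/(2*(2*x^3 + 3*x^2 - 11*x - 6))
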